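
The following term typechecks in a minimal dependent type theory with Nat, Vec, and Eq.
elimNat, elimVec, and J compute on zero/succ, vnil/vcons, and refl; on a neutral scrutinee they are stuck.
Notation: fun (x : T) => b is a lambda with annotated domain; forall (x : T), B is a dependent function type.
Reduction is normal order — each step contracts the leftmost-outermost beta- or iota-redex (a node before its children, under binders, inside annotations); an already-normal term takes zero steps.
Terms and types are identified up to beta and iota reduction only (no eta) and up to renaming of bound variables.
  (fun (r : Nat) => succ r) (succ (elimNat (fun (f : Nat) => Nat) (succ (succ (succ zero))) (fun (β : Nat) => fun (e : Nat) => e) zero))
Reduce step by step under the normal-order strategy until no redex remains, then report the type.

normal-order reduction:
  (fun (r : Nat) => succ r) (succ (elimNat (fun (f : Nat) => Nat) (succ (succ (succ zero))) (fun (β : Nat) => fun (e : Nat) => e) zero))
  ~> succ (succ (elimNat (fun (r : Nat) => Nat) (succ (succ (succ zero))) (fun (f : Nat) => fun (β : Nat) => β) zero))
  ~> succ (succ (succ (succ (succ zero))))
inferred type:
  Nat


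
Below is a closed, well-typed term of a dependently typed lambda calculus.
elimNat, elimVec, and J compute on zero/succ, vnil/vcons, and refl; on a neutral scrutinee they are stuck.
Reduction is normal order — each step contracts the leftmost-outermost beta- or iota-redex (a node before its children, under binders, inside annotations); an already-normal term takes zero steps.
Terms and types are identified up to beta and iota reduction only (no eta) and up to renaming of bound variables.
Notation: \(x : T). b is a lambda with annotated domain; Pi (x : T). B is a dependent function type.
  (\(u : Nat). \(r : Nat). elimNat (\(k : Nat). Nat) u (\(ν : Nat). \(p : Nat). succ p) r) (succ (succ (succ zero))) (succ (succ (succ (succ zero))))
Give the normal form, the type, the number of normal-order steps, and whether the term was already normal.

normal form:
  succ (succ (succ (succ (succ (succ (succ zero))))))
inferred type:
  Nat
steps to reach normal form (normal order): 15
started in normal form: no
first redex: a beta-redex


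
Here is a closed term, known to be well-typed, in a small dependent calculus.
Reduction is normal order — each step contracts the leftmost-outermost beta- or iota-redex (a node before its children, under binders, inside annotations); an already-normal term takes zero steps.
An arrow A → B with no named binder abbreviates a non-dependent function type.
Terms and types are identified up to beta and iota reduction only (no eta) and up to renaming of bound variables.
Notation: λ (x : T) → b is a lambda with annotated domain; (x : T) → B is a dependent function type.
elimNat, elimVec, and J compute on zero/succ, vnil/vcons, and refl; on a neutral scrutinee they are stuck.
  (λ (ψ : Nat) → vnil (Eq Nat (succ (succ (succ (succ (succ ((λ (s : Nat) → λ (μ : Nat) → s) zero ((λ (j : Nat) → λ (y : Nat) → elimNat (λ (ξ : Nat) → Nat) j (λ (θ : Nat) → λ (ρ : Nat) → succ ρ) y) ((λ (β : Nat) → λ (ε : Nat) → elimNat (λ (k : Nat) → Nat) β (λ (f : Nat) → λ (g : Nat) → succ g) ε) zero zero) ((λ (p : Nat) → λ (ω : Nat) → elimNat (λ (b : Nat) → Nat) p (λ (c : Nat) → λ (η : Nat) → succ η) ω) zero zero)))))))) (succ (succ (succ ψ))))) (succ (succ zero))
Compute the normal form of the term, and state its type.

reduced normal form:
  vnil (Eq Nat (succ (succ (succ (succ (succ zero))))) (succ (succ (succ (succ (succ zero))))))
the term's type:
  Vec (Eq Nat (succ (succ (succ (succ (succ zero))))) (succ (succ (succ (succ (succ zero)))))) zero


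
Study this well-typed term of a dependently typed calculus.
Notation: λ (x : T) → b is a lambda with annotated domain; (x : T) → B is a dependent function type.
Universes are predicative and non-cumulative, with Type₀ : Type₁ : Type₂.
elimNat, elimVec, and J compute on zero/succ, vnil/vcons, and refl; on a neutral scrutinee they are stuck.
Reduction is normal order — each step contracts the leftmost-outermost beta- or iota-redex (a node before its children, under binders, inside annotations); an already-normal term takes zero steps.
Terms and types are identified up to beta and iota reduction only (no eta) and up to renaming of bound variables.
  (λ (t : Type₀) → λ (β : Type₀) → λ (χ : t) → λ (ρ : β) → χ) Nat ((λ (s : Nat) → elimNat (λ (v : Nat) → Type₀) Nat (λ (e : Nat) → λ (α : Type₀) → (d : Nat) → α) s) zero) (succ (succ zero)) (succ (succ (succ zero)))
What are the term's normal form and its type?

reduced normal form:
  succ (succ zero)
inferred type:
  Nat
observation: normalization takes exactly 4 steps under the normal-order strategy.


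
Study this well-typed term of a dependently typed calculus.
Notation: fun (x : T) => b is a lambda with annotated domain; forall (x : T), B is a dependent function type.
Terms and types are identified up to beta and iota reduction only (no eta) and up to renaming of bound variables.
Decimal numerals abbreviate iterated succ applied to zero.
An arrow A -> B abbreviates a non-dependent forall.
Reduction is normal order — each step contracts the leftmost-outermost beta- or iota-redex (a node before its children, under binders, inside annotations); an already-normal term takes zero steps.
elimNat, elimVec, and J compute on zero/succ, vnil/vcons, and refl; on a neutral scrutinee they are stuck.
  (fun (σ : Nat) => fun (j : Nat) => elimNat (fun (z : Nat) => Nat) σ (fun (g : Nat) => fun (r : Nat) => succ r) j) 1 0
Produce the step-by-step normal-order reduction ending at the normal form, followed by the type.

normal-order reduction sequence:
  (fun (σ : Nat) => fun (j : Nat) => elimNat (fun (z : Nat) => Nat) σ (fun (g : Nat) => fun (r : Nat) => succ r) j) 1 0
  ~> (fun (σ : Nat) => elimNat (fun (j : Nat) => Nat) 1 (fun (z : Nat) => fun (g : Nat) => succ g) σ) 0
  ~> elimNat (fun (σ : Nat) => Nat) 1 (fun (j : Nat) => fun (z : Nat) => succ z) 0
  ~> 1
type:
  Nat


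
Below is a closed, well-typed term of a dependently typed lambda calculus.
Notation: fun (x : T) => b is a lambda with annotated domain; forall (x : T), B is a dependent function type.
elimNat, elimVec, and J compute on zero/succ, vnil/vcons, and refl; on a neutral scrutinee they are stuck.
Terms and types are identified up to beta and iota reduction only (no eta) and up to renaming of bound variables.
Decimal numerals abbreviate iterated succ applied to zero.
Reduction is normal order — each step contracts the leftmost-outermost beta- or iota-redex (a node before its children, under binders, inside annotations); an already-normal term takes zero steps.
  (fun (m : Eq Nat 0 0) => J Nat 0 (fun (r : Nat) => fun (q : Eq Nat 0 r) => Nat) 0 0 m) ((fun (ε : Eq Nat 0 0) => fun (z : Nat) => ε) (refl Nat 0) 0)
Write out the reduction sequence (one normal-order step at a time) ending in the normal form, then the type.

normal-order reduction sequence:
  (fun (m : Eq Nat 0 0) => J Nat 0 (fun (r : Nat) => fun (q : Eq Nat 0 r) => Nat) 0 0 m) ((fun (ε : Eq Nat 0 0) => fun (z : Nat) => ε) (refl Nat 0) 0)
  ~> J Nat 0 (fun (m : Nat) => fun (r : Eq Nat 0 m) => Nat) 0 0 ((fun (q : Eq Nat 0 0) => fun (ε : Nat) => q) (refl Nat 0) 0)
  ~> J Nat 0 (fun (m : Nat) => fun (r : Eq Nat 0 m) => Nat) 0 0 ((fun (q : Nat) => refl Nat 0) 0)
  ~> J Nat 0 (fun (m : Nat) => fun (r : Eq Nat 0 m) => Nat) 0 0 (refl Nat 0)
  ~> 0
inferred type:
  Nat


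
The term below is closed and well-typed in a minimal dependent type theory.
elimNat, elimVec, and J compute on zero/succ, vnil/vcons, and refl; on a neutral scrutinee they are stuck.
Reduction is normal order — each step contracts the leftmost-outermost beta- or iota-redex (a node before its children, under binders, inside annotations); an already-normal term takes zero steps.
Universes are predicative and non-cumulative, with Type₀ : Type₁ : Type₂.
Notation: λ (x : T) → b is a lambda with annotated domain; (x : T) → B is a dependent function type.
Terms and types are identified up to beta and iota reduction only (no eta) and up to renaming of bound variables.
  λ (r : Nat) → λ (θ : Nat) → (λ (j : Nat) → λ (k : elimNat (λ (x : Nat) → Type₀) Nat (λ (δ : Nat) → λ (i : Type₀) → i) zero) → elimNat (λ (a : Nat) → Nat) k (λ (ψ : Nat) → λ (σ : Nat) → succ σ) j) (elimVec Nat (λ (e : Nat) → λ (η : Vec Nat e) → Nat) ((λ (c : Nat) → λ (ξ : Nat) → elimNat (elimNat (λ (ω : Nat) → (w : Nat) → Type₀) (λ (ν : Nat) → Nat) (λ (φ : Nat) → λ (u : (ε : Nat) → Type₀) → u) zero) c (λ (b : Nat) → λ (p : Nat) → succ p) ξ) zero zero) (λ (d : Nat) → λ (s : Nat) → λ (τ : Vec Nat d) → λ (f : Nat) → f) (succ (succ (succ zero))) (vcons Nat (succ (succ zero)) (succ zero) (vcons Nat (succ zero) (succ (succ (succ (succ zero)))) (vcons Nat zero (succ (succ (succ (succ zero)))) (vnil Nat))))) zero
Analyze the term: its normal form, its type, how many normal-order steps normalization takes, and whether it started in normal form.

normal form:
  λ (r : Nat) → λ (θ : Nat) → zero
the term's type:
  (r : Nat) → (θ : Nat) → Nat
reduction steps (normal order): 22
already normal: no
first redex: a beta-redex


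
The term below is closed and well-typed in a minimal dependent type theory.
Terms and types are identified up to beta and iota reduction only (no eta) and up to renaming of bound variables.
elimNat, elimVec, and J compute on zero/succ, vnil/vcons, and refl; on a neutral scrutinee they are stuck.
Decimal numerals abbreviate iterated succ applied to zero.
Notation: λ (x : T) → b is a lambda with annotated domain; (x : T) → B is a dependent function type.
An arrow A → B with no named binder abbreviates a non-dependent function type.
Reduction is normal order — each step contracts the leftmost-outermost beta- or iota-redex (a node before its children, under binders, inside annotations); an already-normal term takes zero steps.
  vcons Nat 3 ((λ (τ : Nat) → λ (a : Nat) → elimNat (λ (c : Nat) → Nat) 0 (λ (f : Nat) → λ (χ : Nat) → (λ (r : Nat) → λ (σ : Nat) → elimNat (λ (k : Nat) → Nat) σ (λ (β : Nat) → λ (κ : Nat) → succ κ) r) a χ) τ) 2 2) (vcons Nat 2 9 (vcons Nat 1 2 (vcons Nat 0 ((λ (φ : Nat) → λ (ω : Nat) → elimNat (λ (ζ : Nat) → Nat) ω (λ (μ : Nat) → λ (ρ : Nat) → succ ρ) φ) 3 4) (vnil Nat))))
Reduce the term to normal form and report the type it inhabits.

reduced normal form:
  vcons Nat 3 4 (vcons Nat 2 9 (vcons Nat 1 2 (vcons Nat 0 7 (vnil Nat))))
type:
  Vec Nat 4
observation: the leftmost-outermost redex is a beta-redex, and normalization takes 39 steps.


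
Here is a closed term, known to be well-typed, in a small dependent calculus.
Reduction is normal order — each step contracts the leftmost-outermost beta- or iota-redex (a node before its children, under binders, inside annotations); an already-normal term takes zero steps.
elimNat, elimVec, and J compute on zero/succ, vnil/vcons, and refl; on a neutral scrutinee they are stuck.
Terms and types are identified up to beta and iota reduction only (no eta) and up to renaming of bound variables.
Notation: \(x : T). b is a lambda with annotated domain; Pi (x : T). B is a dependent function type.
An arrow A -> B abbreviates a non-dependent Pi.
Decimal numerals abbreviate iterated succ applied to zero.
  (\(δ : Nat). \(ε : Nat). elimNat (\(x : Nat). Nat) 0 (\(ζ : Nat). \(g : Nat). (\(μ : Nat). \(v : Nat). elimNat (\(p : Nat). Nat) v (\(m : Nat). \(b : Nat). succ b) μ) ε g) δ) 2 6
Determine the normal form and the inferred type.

resulting normal form:
  12
type:
  Nat
observation: the leftmost-outermost redex is a beta-redex, and normalization takes 51 steps.


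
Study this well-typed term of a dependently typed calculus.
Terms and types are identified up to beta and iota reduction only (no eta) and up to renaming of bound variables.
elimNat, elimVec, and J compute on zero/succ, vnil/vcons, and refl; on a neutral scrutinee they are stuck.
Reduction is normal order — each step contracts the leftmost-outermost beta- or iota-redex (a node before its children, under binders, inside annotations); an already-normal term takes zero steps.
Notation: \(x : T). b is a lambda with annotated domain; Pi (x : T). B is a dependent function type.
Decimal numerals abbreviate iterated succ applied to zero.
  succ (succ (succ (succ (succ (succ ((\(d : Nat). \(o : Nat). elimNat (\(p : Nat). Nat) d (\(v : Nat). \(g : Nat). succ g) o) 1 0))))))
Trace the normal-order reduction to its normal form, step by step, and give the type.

normal-order reduction sequence:
  succ (succ (succ (succ (succ (succ ((\(d : Nat). \(o : Nat). elimNat (\(p : Nat). Nat) d (\(v : Nat). \(g : Nat). succ g) o) 1 0))))))
  ~> succ (succ (succ (succ (succ (succ ((\(d : Nat). elimNat (\(o : Nat). Nat) 1 (\(p : Nat). \(v : Nat). succ v) d) 0))))))
  ~> succ (succ (succ (succ (succ (succ (elimNat (\(d : Nat). Nat) 1 (\(o : Nat). \(p : Nat). succ p) 0))))))
  ~> 7
type:
  Nat


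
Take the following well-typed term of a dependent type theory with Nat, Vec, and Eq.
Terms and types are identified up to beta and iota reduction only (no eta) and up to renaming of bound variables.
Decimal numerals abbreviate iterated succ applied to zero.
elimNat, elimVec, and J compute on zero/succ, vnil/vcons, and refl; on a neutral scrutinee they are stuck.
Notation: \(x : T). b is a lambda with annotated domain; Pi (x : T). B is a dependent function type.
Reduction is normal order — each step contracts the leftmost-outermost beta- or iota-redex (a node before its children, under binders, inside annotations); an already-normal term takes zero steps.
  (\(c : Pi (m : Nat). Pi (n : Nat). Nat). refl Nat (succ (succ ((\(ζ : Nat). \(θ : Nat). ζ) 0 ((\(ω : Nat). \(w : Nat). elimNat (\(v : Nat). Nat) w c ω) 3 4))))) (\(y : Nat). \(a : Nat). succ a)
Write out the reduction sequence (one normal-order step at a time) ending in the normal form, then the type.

normal-order reduction sequence:
  (\(c : Pi (m : Nat). Pi (n : Nat). Nat). refl Nat (succ (succ ((\(ζ : Nat). \(θ : Nat). ζ) 0 ((\(ω : Nat). \(w : Nat). elimNat (\(v : Nat). Nat) w c ω) 3 4))))) (\(y : Nat). \(a : Nat). succ a)
  ~> refl Nat (succ (succ ((\(c : Nat). \(m : Nat). c) 0 ((\(n : Nat). \(ζ : Nat). elimNat (\(θ : Nat). Nat) ζ (\(ω : Nat). \(w : Nat). succ w) n) 3 4))))
  ~> refl Nat (succ (succ ((\(c : Nat). 0) ((\(m : Nat). \(n : Nat). elimNat (\(ζ : Nat). Nat) n (\(θ : Nat). \(ω : Nat). succ ω) m) 3 4))))
  ~> refl Nat 2
the term's type:
  Eq Nat 2 2


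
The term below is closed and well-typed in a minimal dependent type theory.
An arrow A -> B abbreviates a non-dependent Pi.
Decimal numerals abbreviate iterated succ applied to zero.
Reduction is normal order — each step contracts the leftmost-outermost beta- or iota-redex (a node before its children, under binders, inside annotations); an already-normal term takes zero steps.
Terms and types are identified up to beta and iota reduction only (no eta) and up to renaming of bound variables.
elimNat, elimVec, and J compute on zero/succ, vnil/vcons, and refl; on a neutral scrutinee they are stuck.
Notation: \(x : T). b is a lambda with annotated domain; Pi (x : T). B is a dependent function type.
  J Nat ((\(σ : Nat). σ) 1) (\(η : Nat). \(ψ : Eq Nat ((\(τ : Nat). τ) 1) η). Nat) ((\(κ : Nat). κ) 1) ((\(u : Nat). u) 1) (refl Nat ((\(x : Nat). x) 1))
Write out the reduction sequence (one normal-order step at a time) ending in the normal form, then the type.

reduction (normal order):
  J Nat ((\(σ : Nat). σ) 1) (\(η : Nat). \(ψ : Eq Nat ((\(τ : Nat). τ) 1) η). Nat) ((\(κ : Nat). κ) 1) ((\(u : Nat). u) 1) (refl Nat ((\(x : Nat). x) 1))
  ~> (\(σ : Nat). σ) 1
  ~> 1
the term's type:
  Nat


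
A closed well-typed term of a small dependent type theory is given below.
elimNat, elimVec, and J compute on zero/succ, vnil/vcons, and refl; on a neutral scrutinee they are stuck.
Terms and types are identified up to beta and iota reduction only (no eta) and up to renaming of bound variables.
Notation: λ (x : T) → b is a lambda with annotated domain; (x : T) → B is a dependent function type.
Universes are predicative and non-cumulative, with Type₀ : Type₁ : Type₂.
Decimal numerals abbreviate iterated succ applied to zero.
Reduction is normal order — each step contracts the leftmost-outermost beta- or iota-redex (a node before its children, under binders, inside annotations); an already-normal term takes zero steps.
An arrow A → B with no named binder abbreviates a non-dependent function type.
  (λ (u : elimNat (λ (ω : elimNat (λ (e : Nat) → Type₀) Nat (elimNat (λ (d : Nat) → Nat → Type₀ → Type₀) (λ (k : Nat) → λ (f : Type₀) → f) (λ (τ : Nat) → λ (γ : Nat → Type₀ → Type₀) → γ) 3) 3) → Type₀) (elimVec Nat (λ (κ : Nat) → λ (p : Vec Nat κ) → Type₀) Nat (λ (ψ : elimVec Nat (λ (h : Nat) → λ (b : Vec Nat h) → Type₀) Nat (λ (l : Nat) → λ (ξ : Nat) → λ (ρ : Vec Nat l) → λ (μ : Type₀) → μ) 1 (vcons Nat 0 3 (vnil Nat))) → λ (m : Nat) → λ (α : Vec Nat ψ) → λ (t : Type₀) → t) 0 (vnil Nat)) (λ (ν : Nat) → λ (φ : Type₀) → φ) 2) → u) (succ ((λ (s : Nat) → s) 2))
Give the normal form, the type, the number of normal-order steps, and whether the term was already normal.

normal form:
  3
type:
  Nat
steps to reach normal form (normal order): 2
term was already normal: no
first redex: a beta-redex


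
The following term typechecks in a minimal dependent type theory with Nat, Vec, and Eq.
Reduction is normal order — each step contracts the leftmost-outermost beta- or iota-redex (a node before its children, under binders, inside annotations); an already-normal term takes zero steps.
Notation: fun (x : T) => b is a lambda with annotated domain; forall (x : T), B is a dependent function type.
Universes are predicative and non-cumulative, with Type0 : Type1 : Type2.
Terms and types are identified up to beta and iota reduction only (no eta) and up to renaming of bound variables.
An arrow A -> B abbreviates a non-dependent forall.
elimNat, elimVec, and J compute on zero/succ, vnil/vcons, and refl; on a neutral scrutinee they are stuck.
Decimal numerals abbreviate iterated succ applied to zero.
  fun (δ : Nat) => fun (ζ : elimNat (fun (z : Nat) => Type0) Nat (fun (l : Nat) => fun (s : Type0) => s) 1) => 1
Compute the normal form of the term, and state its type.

normal form:
  fun (δ : Nat) => fun (ζ : Nat) => 1
inferred type:
  Nat -> Nat -> Nat
observation: the first redex contracted is an elimNat iota-redex; the normal form is reached in 4 normal-order steps.


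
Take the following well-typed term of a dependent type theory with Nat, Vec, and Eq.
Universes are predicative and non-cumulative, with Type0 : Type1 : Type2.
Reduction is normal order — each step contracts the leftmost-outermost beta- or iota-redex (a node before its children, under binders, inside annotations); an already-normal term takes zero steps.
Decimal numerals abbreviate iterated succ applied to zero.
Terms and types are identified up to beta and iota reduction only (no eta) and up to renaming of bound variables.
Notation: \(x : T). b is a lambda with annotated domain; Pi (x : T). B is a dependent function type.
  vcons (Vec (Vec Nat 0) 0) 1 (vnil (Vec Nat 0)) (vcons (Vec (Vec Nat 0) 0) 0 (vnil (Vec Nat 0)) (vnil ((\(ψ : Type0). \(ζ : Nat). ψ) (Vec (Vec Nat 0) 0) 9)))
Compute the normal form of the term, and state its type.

normal form:
  vcons (Vec (Vec Nat 0) 0) 1 (vnil (Vec Nat 0)) (vcons (Vec (Vec Nat 0) 0) 0 (vnil (Vec Nat 0)) (vnil (Vec (Vec Nat 0) 0)))
the term's type:
  Vec (Vec (Vec Nat 0) 0) 2


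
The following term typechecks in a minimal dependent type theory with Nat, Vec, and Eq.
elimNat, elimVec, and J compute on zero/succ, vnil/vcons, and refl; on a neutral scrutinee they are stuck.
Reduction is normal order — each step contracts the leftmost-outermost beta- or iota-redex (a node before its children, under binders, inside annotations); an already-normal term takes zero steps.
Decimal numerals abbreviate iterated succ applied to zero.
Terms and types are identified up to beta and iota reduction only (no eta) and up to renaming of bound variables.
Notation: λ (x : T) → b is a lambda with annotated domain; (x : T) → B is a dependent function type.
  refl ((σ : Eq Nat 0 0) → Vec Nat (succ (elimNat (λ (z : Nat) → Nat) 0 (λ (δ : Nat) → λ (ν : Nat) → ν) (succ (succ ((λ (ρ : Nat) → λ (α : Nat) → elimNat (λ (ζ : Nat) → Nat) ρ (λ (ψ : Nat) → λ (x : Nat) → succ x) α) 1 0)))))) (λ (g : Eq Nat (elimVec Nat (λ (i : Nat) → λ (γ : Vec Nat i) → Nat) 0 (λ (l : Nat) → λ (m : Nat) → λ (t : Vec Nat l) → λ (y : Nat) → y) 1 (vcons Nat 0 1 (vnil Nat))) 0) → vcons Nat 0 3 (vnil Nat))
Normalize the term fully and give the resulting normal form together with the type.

normal form:
  refl ((σ : Eq Nat 0 0) → Vec Nat 1) (λ (z : Eq Nat 0 0) → vcons Nat 0 3 (vnil Nat))
the term's type:
  Eq ((σ : Eq Nat 0 0) → Vec Nat 1) (λ (z : Eq Nat 0 0) → vcons Nat 0 3 (vnil Nat)) (λ (δ : Eq Nat 0 0) → vcons Nat 0 3 (vnil Nat))
observation: the first redex contracted is an elimNat iota-redex; the normal form is reached in 19 normal-order steps.


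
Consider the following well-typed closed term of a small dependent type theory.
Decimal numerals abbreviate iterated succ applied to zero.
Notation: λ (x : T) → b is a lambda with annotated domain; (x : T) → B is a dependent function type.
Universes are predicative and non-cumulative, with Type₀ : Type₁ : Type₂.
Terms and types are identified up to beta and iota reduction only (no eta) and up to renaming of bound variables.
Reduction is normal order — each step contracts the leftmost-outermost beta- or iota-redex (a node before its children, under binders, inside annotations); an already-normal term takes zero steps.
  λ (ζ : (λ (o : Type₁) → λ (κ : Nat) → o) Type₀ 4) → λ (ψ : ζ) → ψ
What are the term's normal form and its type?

normal form:
  λ (ζ : Type₀) → λ (o : ζ) → o
type:
  (ζ : Type₀) → (o : ζ) → ζ
observation: the term reaches its normal form after 2 normal-order steps.


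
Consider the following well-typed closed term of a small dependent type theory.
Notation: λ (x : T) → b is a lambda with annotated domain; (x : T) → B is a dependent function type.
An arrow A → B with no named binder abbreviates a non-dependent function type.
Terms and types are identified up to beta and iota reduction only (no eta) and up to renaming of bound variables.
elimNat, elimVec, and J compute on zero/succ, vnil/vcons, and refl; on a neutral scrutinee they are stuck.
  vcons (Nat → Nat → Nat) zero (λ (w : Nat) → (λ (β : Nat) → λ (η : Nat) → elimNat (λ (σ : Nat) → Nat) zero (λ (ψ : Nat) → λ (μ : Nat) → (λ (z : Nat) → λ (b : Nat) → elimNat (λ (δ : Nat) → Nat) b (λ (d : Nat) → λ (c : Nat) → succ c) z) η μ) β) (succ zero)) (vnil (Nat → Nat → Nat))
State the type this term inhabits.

type:
  Vec (Nat → Nat → Nat) (succ zero)


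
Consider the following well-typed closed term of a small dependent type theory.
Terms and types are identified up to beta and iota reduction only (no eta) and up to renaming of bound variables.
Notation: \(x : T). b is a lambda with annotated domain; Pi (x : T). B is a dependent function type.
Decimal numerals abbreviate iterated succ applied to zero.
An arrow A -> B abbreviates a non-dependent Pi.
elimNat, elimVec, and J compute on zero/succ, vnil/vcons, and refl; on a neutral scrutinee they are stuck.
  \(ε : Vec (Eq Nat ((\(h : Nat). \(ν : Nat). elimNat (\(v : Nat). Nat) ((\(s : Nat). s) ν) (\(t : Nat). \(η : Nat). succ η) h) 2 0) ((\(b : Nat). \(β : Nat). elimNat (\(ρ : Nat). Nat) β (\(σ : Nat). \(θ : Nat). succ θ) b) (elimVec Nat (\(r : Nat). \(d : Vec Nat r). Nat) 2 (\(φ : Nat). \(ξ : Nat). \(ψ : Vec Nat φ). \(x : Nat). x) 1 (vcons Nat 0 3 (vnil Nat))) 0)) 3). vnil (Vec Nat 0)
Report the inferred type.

inferred type:
  Vec (Eq Nat 2 2) 3 -> Vec (Vec Nat 0) 0


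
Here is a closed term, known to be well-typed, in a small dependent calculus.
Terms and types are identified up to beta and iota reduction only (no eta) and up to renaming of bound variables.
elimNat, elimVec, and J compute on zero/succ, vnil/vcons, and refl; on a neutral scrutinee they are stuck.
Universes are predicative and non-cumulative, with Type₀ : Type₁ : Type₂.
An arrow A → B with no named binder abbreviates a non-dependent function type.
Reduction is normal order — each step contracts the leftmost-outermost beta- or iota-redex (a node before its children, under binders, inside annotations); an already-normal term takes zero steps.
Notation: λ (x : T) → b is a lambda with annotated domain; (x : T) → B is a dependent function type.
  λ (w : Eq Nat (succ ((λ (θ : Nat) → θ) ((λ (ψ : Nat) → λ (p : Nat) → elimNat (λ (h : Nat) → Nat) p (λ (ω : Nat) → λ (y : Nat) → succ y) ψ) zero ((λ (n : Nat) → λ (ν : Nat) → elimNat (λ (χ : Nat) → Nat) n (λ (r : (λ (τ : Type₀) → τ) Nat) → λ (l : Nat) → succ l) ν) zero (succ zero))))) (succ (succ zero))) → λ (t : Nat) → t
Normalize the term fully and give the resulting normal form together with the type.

resulting normal form:
  λ (w : Eq Nat (succ (succ zero)) (succ (succ zero))) → λ (θ : Nat) → θ
the term's type:
  Eq Nat (succ (succ zero)) (succ (succ zero)) → Nat → Nat


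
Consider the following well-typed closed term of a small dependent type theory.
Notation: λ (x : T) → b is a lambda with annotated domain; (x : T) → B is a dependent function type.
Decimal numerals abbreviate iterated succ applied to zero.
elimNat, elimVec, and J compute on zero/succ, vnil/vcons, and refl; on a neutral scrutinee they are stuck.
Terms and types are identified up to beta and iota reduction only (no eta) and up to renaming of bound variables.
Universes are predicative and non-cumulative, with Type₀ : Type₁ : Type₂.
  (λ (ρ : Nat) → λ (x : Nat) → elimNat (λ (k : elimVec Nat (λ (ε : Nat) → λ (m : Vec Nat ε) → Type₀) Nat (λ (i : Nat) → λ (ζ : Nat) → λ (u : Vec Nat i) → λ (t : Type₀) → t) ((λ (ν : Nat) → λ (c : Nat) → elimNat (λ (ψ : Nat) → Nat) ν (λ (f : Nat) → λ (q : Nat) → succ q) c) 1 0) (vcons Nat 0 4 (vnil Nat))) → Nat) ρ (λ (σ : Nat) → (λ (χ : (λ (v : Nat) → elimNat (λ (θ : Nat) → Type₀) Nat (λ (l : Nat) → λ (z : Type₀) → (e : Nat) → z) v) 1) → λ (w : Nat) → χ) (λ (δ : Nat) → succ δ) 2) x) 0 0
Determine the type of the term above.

the term's type:
  Nat


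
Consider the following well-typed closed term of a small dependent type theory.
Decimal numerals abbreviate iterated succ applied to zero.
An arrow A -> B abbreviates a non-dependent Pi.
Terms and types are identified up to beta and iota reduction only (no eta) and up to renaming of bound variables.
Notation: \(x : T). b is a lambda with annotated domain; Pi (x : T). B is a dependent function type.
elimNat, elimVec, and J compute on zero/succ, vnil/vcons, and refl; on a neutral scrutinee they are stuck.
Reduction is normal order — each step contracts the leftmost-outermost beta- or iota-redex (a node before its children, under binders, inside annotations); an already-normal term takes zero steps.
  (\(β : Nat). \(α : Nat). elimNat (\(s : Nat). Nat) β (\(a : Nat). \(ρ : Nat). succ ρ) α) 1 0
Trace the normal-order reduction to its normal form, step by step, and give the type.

normal-order reduction:
  (\(β : Nat). \(α : Nat). elimNat (\(s : Nat). Nat) β (\(a : Nat). \(ρ : Nat). succ ρ) α) 1 0
  ~> (\(β : Nat). elimNat (\(α : Nat). Nat) 1 (\(s : Nat). \(a : Nat). succ a) β) 0
  ~> elimNat (\(β : Nat). Nat) 1 (\(α : Nat). \(s : Nat). succ s) 0
  ~> 1
inferred type:
  Nat


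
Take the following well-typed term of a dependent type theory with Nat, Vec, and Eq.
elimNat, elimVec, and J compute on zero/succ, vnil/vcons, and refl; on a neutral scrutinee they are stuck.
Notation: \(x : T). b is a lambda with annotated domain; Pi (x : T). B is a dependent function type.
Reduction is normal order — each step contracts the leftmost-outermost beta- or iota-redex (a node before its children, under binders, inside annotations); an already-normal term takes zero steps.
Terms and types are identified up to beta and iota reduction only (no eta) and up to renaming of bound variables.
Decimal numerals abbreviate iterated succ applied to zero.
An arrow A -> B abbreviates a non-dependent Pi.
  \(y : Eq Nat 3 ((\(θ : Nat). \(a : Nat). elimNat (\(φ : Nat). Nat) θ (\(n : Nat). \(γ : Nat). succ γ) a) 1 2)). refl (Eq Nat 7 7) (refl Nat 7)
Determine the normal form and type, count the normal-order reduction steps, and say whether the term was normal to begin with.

reduced normal form:
  \(y : Eq Nat 3 3). refl (Eq Nat 7 7) (refl Nat 7)
inferred type:
  Eq Nat 3 3 -> Eq (Eq Nat 7 7) (refl Nat 7) (refl Nat 7)
reduction steps (normal order): 9
already normal: no
first contracted redex: a beta-redex


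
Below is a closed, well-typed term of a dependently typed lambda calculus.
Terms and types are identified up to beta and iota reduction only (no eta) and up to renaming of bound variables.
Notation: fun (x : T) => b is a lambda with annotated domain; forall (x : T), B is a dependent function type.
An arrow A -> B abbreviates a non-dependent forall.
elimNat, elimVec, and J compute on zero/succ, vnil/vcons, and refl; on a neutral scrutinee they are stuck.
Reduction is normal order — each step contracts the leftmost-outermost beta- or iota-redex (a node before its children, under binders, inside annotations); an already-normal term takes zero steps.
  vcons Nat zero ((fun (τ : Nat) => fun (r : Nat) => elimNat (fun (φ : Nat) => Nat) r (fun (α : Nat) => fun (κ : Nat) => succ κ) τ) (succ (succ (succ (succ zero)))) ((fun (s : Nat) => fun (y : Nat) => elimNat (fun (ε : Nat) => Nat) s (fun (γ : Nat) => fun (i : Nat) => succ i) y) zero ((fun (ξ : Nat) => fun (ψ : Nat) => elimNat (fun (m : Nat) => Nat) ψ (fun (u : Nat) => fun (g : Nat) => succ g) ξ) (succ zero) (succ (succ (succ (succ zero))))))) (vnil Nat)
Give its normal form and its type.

normal form:
  vcons Nat zero (succ (succ (succ (succ (succ (succ (succ (succ (succ zero))))))))) (vnil Nat)
type:
  Vec Nat (succ zero)
observation: reduction starts at a beta-redex, and 39 normal-order steps reach the normal form.


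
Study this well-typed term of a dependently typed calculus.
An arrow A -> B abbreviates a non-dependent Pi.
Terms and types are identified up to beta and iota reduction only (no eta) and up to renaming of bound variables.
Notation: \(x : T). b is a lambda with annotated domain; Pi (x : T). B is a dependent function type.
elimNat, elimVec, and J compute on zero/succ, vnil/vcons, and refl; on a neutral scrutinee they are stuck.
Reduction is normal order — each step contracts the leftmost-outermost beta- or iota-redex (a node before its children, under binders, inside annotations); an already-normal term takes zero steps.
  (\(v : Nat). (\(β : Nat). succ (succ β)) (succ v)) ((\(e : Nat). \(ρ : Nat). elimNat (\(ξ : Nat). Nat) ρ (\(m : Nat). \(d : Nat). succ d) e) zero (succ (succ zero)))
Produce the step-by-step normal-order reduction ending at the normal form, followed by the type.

reduction (normal order):
  (\(v : Nat). (\(β : Nat). succ (succ β)) (succ v)) ((\(e : Nat). \(ρ : Nat). elimNat (\(ξ : Nat). Nat) ρ (\(m : Nat). \(d : Nat). succ d) e) zero (succ (succ zero)))
  ~> (\(v : Nat). succ (succ v)) (succ ((\(β : Nat). \(e : Nat). elimNat (\(ρ : Nat). Nat) e (\(ξ : Nat). \(m : Nat). succ m) β) zero (succ (succ zero))))
  ~> succ (succ (succ ((\(v : Nat). \(β : Nat). elimNat (\(e : Nat). Nat) β (\(ρ : Nat). \(ξ : Nat). succ ξ) v) zero (succ (succ zero)))))
  ~> succ (succ (succ ((\(v : Nat). elimNat (\(β : Nat). Nat) v (\(e : Nat). \(ρ : Nat). succ ρ) zero) (succ (succ zero)))))
  ~> succ (succ (succ (elimNat (\(v : Nat). Nat) (succ (succ zero)) (\(β : Nat). \(e : Nat). succ e) zero)))
  ~> succ (succ (succ (succ (succ zero))))
the term's type:
  Nat


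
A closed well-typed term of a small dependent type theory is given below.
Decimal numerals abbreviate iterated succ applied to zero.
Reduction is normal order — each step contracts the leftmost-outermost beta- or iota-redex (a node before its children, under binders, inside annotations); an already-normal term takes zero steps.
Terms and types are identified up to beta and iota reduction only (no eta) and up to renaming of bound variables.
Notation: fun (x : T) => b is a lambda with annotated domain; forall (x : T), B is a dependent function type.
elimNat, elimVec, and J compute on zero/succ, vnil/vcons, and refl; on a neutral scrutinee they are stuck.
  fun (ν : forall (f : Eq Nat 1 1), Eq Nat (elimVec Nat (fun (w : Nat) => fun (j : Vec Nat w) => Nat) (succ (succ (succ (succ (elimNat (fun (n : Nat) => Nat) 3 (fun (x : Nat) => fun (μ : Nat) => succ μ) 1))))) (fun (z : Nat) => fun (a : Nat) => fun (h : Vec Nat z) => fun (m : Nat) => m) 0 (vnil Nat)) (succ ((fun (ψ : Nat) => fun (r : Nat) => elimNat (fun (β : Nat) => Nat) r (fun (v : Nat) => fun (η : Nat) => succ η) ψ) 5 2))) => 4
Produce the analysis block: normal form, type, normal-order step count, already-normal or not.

resulting normal form:
  fun (ν : forall (f : Eq Nat 1 1), Eq Nat 8 8) => 4
inferred type:
  forall (ν : forall (f : Eq Nat 1 1), Eq Nat 8 8), Nat
reduction steps (normal order): 23
started in normal form: no
first redex: an elimVec iota-redex


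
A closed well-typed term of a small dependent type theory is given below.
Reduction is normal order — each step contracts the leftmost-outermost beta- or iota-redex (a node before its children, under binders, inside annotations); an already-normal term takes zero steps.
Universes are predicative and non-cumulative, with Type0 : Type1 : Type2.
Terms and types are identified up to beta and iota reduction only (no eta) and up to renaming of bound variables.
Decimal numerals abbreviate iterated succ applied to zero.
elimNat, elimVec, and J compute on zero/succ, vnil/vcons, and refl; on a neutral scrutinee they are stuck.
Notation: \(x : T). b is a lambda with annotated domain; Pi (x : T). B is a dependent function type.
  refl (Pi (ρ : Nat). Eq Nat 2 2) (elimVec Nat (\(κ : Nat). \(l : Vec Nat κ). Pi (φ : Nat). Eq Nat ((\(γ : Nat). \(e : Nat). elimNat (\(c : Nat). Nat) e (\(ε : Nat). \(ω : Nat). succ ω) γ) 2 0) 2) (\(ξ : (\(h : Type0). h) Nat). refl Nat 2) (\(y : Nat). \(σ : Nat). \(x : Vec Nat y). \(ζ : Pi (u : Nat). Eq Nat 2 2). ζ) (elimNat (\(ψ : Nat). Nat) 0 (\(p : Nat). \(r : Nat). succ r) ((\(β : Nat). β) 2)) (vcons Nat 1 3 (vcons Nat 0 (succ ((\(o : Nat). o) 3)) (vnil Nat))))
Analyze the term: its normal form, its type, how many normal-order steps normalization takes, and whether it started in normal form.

resulting normal form:
  refl (Pi (ρ : Nat). Eq Nat 2 2) (\(κ : Nat). refl Nat 2)
inferred type:
  Eq (Pi (ρ : Nat). Eq Nat 2 2) (\(κ : Nat). refl Nat 2) (\(l : Nat). refl Nat 2)
normal-order step count: 12
started in normal form: no
first redex: an elimVec iota-redex


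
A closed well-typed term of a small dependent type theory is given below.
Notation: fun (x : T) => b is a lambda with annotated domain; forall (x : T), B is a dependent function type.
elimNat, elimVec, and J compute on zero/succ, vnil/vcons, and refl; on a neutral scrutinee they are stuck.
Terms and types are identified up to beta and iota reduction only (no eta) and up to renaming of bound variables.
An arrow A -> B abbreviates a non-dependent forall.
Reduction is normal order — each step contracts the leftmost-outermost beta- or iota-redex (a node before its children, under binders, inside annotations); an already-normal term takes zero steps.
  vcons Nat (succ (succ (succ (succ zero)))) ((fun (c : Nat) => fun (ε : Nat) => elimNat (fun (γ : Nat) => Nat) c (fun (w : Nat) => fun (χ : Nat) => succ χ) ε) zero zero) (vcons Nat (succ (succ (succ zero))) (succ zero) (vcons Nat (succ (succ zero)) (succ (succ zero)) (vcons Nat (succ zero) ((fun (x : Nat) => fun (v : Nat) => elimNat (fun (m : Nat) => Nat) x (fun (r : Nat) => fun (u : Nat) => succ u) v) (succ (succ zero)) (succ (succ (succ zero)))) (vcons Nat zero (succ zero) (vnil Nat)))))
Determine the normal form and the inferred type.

normal form:
  vcons Nat (succ (succ (succ (succ zero)))) zero (vcons Nat (succ (succ (succ zero))) (succ zero) (vcons Nat (succ (succ zero)) (succ (succ zero)) (vcons Nat (succ zero) (succ (succ (succ (succ (succ zero))))) (vcons Nat zero (succ zero) (vnil Nat)))))
type:
  Vec Nat (succ (succ (succ (succ (succ zero)))))
observation: 15 normal-order steps separate the term from its normal form.


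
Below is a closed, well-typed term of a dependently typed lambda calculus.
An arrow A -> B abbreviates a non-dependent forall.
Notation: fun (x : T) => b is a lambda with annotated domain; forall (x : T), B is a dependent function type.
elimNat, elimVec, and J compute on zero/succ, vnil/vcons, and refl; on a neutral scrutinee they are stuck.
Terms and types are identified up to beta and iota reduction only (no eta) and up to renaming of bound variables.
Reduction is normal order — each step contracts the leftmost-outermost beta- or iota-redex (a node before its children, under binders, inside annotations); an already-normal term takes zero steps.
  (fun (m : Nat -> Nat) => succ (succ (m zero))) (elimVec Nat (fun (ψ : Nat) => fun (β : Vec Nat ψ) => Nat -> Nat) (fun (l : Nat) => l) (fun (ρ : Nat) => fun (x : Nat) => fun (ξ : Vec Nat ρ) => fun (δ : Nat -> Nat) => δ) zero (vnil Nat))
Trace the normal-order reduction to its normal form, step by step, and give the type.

normal-order reduction sequence:
  (fun (m : Nat -> Nat) => succ (succ (m zero))) (elimVec Nat (fun (ψ : Nat) => fun (β : Vec Nat ψ) => Nat -> Nat) (fun (l : Nat) => l) (fun (ρ : Nat) => fun (x : Nat) => fun (ξ : Vec Nat ρ) => fun (δ : Nat -> Nat) => δ) zero (vnil Nat))
  ~> succ (succ (elimVec Nat (fun (m : Nat) => fun (ψ : Vec Nat m) => Nat -> Nat) (fun (β : Nat) => β) (fun (l : Nat) => fun (ρ : Nat) => fun (x : Vec Nat l) => fun (ξ : Nat -> Nat) => ξ) zero (vnil Nat) zero))
  ~> succ (succ ((fun (m : Nat) => m) zero))
  ~> succ (succ zero)
inferred type:
  Nat


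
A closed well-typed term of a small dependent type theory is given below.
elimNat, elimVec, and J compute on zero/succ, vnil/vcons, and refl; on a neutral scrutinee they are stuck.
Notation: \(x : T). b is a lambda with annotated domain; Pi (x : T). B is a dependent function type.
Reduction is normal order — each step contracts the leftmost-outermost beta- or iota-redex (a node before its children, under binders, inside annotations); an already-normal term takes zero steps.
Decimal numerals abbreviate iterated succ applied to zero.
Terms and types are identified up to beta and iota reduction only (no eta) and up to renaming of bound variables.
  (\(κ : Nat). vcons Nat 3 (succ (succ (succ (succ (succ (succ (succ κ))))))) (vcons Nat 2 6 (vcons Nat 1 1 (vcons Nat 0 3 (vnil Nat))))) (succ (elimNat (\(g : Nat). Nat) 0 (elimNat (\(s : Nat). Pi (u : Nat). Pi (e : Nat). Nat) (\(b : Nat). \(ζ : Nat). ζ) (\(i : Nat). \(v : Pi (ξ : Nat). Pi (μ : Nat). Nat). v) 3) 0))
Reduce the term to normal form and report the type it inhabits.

reduced normal form:
  vcons Nat 3 8 (vcons Nat 2 6 (vcons Nat 1 1 (vcons Nat 0 3 (vnil Nat))))
the term's type:
  Vec Nat 4
observation: normalization takes exactly 2 steps under the normal-order strategy.


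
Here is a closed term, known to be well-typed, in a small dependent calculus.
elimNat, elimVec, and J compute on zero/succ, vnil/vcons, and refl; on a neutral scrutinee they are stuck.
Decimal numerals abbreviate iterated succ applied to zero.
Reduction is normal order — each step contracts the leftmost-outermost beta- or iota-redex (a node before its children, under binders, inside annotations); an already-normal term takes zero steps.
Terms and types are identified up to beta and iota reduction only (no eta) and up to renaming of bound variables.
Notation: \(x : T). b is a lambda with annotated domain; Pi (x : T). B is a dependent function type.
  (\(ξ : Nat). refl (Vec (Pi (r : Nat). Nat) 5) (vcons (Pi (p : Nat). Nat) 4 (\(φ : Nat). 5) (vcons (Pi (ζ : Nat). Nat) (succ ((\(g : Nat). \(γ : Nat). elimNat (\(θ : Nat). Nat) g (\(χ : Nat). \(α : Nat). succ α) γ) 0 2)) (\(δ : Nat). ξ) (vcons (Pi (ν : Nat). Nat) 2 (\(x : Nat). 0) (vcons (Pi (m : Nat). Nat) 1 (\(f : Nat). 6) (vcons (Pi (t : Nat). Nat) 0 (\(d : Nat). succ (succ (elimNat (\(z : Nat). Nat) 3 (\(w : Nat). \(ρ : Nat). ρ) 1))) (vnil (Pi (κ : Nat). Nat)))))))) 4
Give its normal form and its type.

reduced normal form:
  refl (Vec (Pi (ξ : Nat). Nat) 5) (vcons (Pi (r : Nat). Nat) 4 (\(p : Nat). 5) (vcons (Pi (φ : Nat). Nat) 3 (\(ζ : Nat). 4) (vcons (Pi (g : Nat). Nat) 2 (\(γ : Nat). 0) (vcons (Pi (θ : Nat). Nat) 1 (\(χ : Nat). 6) (vcons (Pi (α : Nat). Nat) 0 (\(δ : Nat). 5) (vnil (Pi (ν : Nat). Nat)))))))
the term's type:
  Eq (Vec (Pi (ξ : Nat). Nat) 5) (vcons (Pi (r : Nat). Nat) 4 (\(p : Nat). 5) (vcons (Pi (φ : Nat). Nat) 3 (\(ζ : Nat). 4) (vcons (Pi (g : Nat). Nat) 2 (\(γ : Nat). 0) (vcons (Pi (θ : Nat). Nat) 1 (\(χ : Nat). 6) (vcons (Pi (α : Nat). Nat) 0 (\(δ : Nat). 5) (vnil (Pi (ν : Nat). Nat))))))) (vcons (Pi (x : Nat). Nat) 4 (\(m : Nat). 5) (vcons (Pi (f : Nat). Nat) 3 (\(t : Nat). 4) (vcons (Pi (d : Nat). Nat) 2 (\(z : Nat). 0) (vcons (Pi (w : Nat). Nat) 1 (\(ρ : Nat). 6) (vcons (Pi (κ : Nat). Nat) 0 (\(η : Nat). 5) (vnil (Pi (v : Nat). Nat)))))))
observation: 14 normal-order steps separate the term from its normal form.
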